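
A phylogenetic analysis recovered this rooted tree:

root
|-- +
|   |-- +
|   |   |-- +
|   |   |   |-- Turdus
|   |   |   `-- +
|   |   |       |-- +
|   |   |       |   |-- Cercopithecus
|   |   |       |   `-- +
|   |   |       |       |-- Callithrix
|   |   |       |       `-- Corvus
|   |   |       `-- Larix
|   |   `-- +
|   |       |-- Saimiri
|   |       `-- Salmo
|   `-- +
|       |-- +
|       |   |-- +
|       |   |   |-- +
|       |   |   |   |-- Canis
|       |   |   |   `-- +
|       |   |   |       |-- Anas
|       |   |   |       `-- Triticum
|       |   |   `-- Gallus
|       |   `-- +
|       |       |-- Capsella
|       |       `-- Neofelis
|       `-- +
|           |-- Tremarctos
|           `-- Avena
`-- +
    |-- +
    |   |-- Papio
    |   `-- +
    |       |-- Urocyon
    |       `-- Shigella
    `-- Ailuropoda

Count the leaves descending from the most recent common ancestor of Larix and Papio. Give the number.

The MRCA of Larix and Papio is the root, so the clade is the entire tree.
That clade contains 19 terminal taxa: Ailuropoda, Anas, Avena, Callithrix, Canis, Capsella, Cercopithecus, Corvus, Gallus, Larix, Neofelis, Papio, Saimiri, Salmo, Shigella, Tremarctos, Triticum, Turdus, Urocyon.

19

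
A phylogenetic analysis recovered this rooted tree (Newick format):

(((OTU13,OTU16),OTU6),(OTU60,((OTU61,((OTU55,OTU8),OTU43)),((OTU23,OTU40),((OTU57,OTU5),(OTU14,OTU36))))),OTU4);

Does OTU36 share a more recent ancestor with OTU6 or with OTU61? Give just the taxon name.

OTU61

The MRCA of OTU36 and OTU61 subtends ((OTU61,((OTU55,OTU8),OTU43)),((OTU23,OTU40),((OTU57,OTU5),(OTU14,OTU36)))) (10 taxa).
The MRCA of OTU36 and OTU6 is the root, subtending the entire tree (15 taxa).
The first is nested inside the second, so OTU36 shares a more recent common ancestor with OTU61.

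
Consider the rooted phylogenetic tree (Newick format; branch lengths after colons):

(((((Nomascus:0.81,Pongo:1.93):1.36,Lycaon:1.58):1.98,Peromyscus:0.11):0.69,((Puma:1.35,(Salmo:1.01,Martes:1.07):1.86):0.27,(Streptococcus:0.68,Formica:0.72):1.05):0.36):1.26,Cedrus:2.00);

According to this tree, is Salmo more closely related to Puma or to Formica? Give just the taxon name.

Puma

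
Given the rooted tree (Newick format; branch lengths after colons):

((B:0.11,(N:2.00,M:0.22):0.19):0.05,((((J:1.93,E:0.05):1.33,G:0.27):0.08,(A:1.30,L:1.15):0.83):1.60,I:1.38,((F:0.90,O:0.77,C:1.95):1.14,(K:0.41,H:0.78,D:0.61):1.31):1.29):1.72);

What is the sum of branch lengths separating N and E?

7.02

The path runs N → … → MRCA → … → E; the MRCA is the root of the tree.
Branch lengths along that path: 2.00 + 0.19 + 0.05 + 1.72 + 1.60 + 0.08 + 1.33 + 0.05 = 7.02.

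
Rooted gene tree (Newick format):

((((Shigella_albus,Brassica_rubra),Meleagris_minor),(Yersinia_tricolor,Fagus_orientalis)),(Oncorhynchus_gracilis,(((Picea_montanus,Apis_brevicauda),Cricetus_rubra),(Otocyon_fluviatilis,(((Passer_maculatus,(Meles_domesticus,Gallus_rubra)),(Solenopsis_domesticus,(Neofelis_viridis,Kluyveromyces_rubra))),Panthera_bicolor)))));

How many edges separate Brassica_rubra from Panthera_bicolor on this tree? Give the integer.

9

The MRCA of Brassica_rubra and Panthera_bicolor is the root of the tree.
From Brassica_rubra up to that node: 4 branches. From Panthera_bicolor up to the same node: 5 branches. Total: 4 + 5 = 9.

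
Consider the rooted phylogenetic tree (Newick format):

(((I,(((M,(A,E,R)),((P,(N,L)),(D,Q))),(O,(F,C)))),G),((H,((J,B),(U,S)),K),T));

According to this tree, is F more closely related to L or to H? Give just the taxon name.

L

The MRCA of F and L subtends (((M,(A,E,R)),((P,(N,L)),(D,Q))),(O,(F,C))) (12 taxa).
The MRCA of F and H is the root, subtending the entire tree (21 taxa).
The first is nested inside the second, so F shares a more recent common ancestor with L.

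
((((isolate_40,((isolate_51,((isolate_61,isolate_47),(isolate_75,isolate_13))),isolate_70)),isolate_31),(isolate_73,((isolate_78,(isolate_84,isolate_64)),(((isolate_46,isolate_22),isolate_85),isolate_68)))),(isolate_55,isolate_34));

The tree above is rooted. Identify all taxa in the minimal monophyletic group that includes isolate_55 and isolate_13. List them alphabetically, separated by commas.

isolate_13, isolate_22, isolate_31, isolate_34, isolate_40, isolate_46, isolate_47, isolate_51, isolate_55, isolate_61, isolate_64, isolate_68, isolate_70, isolate_73, isolate_75, isolate_78, isolate_84, isolate_85

Tracing isolate_55: it sits inside (isolate_55,isolate_34).
Tracing isolate_13: it sits inside (isolate_75,isolate_13).
The smallest clade enclosing both is the whole tree (their MRCA is the root), so the answer is all 18 tips in alphabetical order.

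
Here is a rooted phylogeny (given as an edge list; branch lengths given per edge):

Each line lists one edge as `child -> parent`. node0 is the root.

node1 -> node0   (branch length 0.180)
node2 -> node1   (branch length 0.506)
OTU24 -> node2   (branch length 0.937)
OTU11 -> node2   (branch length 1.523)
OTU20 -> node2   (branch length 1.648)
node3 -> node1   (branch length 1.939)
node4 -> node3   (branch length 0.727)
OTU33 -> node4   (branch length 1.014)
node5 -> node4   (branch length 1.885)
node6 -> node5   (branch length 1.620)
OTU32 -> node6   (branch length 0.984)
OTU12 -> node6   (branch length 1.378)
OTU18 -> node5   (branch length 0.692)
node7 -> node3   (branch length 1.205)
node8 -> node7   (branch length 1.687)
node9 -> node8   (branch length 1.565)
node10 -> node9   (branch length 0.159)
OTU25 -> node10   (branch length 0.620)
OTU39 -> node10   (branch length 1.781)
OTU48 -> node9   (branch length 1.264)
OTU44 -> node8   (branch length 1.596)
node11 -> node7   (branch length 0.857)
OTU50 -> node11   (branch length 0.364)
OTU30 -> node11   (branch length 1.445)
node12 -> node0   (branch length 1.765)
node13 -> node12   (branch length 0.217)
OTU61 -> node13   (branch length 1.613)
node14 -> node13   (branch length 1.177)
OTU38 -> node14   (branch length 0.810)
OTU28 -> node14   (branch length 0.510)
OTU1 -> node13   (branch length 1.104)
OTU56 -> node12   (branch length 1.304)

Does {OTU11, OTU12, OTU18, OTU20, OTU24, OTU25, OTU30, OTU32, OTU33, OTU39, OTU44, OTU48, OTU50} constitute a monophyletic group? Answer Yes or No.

The most recent common ancestor of these taxa subtends ((OTU24,OTU11,OTU20),((OTU33,((OTU32,OTU12),OTU18)),((((OTU25,OTU39),OTU48),OTU44),(OTU50,OTU30)))).
That clade has exactly 13 tips — every listed taxon and nothing else — so the group is monophyletic.

Yes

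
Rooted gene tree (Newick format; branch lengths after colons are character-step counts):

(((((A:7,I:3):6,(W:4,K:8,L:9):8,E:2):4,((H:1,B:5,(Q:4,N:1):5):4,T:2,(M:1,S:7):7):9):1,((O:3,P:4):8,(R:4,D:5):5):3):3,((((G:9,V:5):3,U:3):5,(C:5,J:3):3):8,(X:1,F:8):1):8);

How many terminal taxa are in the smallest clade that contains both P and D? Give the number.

4

The MRCA of P and D is the node subtending ((O,P),(R,D)).
That clade contains 4 terminal taxa: D, O, P, R.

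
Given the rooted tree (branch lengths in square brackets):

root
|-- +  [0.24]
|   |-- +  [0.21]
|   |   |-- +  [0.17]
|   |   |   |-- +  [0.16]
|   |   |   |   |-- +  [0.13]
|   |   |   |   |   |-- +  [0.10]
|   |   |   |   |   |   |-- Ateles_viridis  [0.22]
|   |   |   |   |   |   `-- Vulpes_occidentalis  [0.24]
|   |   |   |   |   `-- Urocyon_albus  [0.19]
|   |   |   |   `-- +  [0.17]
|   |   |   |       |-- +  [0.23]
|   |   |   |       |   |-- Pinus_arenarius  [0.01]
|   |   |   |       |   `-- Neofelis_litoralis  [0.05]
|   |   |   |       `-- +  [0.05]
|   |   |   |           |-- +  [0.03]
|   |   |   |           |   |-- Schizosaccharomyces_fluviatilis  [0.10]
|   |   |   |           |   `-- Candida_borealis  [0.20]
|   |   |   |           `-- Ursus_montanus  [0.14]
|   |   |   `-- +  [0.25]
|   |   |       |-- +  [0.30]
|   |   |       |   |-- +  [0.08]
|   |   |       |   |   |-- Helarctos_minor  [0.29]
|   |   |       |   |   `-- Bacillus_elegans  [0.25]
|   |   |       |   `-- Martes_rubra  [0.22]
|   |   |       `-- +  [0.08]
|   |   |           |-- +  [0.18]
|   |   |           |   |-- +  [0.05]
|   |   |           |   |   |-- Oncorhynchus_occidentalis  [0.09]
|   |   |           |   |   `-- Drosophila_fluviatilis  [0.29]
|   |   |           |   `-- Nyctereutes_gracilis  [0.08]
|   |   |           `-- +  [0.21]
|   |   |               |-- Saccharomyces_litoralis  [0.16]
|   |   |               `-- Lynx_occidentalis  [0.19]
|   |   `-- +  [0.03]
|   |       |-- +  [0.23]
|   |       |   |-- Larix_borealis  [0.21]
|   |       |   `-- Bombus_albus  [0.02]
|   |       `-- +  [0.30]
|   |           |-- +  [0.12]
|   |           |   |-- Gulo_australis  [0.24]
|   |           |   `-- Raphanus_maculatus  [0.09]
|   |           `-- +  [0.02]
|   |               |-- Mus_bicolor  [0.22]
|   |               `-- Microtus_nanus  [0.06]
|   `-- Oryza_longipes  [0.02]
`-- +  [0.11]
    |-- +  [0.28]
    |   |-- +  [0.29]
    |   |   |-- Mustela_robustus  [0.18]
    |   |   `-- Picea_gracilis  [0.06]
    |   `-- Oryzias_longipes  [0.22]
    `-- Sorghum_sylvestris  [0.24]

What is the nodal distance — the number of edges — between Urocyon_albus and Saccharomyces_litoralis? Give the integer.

7

The MRCA of Urocyon_albus and Saccharomyces_litoralis is the node subtending ((((Ateles_viridis,Vulpes_occidentalis),Urocyon_albus),((Pinus_arenarius,Neofelis_litoralis),((Schizosaccharomyces_fluviatilis,Candida_borealis),Ursus_montanus))),(((Helarctos_minor,Bacillus_elegans),Martes_rubra),(((Oncorhynchus_occidentalis,Drosophila_fluviatilis),Nyctereutes_gracilis),(Saccharomyces_litoralis,Lynx_occidentalis)))).
From Urocyon_albus up to that node: 3 branches. From Saccharomyces_litoralis up to the same node: 4 branches. Total: 3 + 4 = 7.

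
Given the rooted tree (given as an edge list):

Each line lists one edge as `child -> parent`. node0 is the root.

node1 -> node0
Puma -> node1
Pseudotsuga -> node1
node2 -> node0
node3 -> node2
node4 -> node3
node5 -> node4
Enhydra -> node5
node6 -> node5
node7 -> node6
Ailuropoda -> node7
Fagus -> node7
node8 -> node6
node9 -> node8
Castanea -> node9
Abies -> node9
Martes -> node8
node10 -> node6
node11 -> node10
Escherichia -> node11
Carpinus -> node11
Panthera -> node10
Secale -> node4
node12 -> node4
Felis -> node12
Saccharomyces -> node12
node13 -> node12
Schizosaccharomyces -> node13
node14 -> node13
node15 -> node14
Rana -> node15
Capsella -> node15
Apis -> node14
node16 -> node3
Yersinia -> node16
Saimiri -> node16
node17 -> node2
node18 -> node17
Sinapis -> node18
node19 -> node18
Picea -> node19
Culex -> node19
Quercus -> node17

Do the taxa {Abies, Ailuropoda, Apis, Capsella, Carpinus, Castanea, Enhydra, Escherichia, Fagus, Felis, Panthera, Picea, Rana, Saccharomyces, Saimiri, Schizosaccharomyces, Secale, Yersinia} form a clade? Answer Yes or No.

No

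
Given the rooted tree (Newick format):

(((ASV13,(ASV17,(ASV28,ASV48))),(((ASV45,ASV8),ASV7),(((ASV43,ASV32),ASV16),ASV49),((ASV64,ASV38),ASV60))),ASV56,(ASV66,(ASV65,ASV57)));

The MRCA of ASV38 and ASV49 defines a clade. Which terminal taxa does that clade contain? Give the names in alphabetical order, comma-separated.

ASV16, ASV32, ASV38, ASV43, ASV45, ASV49, ASV60, ASV64, ASV7, ASV8

Tracing ASV38: it sits inside (ASV64,ASV38).
Tracing ASV49: it sits inside (((ASV43,ASV32),ASV16),ASV49).
The smallest clade enclosing both is (((ASV45,ASV8),ASV7),(((ASV43,ASV32),ASV16),ASV49),((ASV64,ASV38),ASV60)); the answer is its 10 terminal taxa in alphabetical order.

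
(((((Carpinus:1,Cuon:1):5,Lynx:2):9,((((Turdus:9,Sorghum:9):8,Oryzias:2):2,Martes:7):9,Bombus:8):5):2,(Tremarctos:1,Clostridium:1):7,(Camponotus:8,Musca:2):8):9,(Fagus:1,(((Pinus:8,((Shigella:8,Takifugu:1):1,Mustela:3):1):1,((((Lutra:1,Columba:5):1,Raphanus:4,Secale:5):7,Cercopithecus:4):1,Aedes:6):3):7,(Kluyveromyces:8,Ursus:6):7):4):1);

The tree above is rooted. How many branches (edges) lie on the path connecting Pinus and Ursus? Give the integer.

5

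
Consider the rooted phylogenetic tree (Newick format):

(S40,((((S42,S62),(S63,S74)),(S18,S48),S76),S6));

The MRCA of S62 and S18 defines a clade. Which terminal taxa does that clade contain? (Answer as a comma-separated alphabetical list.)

S18, S42, S48, S62, S63, S74, S76

Tracing S62: it sits inside (S42,S62).
Tracing S18: it sits inside (S18,S48).
The smallest clade enclosing both is (((S42,S62),(S63,S74)),(S18,S48),S76); the answer is its 7 terminal taxa in alphabetical order.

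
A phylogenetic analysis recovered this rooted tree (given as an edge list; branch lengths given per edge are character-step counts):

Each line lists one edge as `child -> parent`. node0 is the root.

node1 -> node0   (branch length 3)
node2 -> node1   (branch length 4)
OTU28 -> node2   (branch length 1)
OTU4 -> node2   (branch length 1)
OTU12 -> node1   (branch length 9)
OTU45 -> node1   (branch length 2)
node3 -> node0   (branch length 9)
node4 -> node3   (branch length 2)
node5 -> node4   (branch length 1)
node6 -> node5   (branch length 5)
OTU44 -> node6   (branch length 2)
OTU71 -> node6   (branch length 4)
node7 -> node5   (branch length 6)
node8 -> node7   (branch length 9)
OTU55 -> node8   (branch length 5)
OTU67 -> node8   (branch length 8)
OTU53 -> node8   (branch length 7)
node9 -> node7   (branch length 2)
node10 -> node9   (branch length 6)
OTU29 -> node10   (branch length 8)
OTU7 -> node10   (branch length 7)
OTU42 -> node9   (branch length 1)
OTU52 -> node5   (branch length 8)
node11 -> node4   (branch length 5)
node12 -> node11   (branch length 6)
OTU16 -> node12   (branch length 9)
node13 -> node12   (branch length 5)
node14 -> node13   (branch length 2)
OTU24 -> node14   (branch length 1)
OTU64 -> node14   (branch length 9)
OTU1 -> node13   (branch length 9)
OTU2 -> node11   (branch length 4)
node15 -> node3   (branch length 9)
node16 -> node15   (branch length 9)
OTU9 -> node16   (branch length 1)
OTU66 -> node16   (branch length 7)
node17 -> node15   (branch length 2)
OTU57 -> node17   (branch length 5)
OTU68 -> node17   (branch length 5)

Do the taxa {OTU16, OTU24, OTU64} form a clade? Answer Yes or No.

The MRCA of the listed taxa subtends (OTU16,((OTU24,OTU64),OTU1)).
That clade also contains OTU1, which is not in the proposed group, so the group is not monophyletic.

No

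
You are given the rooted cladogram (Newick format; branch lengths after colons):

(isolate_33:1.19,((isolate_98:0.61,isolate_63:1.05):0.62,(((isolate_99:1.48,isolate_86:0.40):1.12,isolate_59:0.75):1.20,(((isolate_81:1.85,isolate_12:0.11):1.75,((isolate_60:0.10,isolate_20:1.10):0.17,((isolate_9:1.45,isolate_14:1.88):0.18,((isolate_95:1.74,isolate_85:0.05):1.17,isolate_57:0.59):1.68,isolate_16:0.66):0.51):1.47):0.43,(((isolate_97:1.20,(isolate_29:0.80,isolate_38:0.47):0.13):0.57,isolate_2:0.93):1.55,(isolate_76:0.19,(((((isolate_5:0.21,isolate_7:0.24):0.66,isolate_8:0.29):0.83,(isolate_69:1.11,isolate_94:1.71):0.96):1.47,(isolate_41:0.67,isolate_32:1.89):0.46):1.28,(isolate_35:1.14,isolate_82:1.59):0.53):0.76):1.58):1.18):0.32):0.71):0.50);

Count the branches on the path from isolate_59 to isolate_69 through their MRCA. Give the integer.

10

The MRCA of isolate_59 and isolate_69 is the node subtending (((isolate_99,isolate_86),isolate_59),(((isolate_81,isolate_12),((isolate_60,isolate_20),((isolate_9,isolate_14),((isolate_95,isolate_85),isolate_57),isolate_16))),(((isolate_97,(isolate_29,isolate_38)),isolate_2),(isolate_76,(((((isolate_5,isolate_7),isolate_8),(isolate_69,isolate_94)),(isolate_41,isolate_32)),(isolate_35,isolate_82)))))).
From isolate_59 up to that node: 2 branches. From isolate_69 up to the same node: 8 branches. Total: 2 + 8 = 10.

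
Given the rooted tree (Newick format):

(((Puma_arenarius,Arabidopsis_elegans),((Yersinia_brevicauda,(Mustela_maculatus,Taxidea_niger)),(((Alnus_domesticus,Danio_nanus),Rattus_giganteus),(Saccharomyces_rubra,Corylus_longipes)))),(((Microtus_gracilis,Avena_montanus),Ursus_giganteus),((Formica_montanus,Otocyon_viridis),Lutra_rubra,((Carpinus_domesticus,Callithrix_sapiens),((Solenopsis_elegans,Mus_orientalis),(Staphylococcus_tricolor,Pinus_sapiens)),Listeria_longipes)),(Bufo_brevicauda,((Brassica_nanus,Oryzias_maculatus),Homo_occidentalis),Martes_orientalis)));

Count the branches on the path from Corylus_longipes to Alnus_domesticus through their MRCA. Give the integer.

The MRCA of Corylus_longipes and Alnus_domesticus is the node subtending (((Alnus_domesticus,Danio_nanus),Rattus_giganteus),(Saccharomyces_rubra,Corylus_longipes)).
From Corylus_longipes up to that node: 2 branches. From Alnus_domesticus up to the same node: 3 branches. Total: 2 + 3 = 5.

5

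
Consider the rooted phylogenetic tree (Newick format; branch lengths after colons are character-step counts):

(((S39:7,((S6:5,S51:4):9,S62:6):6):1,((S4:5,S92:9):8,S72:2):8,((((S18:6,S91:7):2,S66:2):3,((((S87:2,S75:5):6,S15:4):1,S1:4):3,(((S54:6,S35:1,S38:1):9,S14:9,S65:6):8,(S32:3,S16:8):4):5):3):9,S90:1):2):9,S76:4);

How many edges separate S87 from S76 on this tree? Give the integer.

9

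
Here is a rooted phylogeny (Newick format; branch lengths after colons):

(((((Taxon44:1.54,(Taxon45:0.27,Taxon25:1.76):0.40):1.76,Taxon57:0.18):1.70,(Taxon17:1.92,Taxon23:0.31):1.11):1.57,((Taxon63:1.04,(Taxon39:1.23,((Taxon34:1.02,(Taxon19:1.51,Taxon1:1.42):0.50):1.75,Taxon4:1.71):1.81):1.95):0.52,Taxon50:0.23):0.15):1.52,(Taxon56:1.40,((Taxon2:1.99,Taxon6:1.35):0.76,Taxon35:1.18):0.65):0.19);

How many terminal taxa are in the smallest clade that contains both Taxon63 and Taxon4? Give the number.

The MRCA of Taxon63 and Taxon4 is the node subtending (Taxon63,(Taxon39,((Taxon34,(Taxon19,Taxon1)),Taxon4))).
That clade contains 6 terminal taxa: Taxon1, Taxon19, Taxon34, Taxon39, Taxon4, Taxon63.

6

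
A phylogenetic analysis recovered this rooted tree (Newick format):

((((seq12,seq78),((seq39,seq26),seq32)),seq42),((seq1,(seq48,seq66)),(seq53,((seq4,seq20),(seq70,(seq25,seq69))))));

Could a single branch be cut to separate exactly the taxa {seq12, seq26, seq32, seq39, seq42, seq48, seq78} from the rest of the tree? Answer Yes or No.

No

The MRCA of the listed taxa is the root, so the smallest clade containing them is the whole tree.
That clade also contains seq1, seq20, seq25, seq4, seq53, seq66, seq69, seq70, which are not in the proposed group, so the group is not monophyletic.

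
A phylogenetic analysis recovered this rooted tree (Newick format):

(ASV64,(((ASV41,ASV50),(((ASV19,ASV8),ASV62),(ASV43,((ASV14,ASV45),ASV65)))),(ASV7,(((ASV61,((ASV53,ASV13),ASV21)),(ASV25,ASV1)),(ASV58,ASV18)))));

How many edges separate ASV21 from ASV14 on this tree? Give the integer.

The MRCA of ASV21 and ASV14 is the node subtending (((ASV41,ASV50),(((ASV19,ASV8),ASV62),(ASV43,((ASV14,ASV45),ASV65)))),(ASV7,(((ASV61,((ASV53,ASV13),ASV21)),(ASV25,ASV1)),(ASV58,ASV18)))).
From ASV21 up to that node: 6 branches. From ASV14 up to the same node: 6 branches. Total: 6 + 6 = 12.

12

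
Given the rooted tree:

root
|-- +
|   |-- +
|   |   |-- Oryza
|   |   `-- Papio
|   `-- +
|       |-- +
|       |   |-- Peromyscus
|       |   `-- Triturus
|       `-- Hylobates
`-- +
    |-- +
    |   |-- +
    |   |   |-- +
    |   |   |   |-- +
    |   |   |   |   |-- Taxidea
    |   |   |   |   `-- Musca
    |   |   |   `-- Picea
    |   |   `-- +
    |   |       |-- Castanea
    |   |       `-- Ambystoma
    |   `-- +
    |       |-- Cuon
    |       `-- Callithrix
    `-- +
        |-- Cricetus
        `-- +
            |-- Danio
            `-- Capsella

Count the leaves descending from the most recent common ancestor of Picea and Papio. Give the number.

15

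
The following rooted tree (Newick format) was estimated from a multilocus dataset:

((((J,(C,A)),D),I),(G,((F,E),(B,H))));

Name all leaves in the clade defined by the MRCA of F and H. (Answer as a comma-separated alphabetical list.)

B, E, F, H

Tracing F: it sits inside (F,E).
Tracing H: it sits inside (B,H).
The smallest clade enclosing both is ((F,E),(B,H)); the answer is its 4 terminal taxa in alphabetical order.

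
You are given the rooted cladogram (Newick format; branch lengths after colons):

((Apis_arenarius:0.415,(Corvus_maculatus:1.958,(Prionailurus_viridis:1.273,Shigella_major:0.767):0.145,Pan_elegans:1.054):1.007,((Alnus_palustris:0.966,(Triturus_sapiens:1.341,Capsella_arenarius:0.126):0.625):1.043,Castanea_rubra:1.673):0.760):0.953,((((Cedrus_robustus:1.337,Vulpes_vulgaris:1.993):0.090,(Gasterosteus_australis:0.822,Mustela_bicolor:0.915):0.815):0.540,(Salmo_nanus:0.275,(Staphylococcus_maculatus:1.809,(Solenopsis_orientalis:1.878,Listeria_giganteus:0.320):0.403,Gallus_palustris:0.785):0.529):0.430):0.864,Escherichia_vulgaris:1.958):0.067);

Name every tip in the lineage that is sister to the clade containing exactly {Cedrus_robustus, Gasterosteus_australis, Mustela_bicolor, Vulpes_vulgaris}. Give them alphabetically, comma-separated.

The clade containing exactly {Cedrus_robustus, Gasterosteus_australis, Mustela_bicolor, Vulpes_vulgaris} attaches to the tree at the node subtending (((Cedrus_robustus,Vulpes_vulgaris),(Gasterosteus_australis,Mustela_bicolor)),(Salmo_nanus,(Staphylococcus_maculatus,(Solenopsis_orientalis,Listeria_giganteus),Gallus_palustris))).
The other lineage descending from that same node — the sister group — is (Salmo_nanus,(Staphylococcus_maculatus,(Solenopsis_orientalis,Listeria_giganteus),Gallus_palustris)); its 5 tips in alphabetical order are the answer.

Gallus_palustris, Listeria_giganteus, Salmo_nanus, Solenopsis_orientalis, Staphylococcus_maculatus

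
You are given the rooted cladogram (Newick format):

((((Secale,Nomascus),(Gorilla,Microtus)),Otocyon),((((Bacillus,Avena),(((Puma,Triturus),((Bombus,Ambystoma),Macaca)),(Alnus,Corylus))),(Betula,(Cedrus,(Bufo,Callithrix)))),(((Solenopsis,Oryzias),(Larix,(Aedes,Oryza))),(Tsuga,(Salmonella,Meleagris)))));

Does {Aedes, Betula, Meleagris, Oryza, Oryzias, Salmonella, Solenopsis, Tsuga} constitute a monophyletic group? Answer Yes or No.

No

The MRCA of the listed taxa subtends ((((Bacillus,Avena),(((Puma,Triturus),((Bombus,Ambystoma),Macaca)),(Alnus,Corylus))),(Betula,(Cedrus,(Bufo,Callithrix)))),(((Solenopsis,Oryzias),(Larix,(Aedes,Oryza))),(Tsuga,(Salmonella,Meleagris)))).
That clade also contains Alnus, Ambystoma, Avena, Bacillus, Bombus, Bufo, Callithrix, Cedrus, Corylus, Larix, Macaca, Puma, Triturus, which are not in the proposed group, so the group is not monophyletic.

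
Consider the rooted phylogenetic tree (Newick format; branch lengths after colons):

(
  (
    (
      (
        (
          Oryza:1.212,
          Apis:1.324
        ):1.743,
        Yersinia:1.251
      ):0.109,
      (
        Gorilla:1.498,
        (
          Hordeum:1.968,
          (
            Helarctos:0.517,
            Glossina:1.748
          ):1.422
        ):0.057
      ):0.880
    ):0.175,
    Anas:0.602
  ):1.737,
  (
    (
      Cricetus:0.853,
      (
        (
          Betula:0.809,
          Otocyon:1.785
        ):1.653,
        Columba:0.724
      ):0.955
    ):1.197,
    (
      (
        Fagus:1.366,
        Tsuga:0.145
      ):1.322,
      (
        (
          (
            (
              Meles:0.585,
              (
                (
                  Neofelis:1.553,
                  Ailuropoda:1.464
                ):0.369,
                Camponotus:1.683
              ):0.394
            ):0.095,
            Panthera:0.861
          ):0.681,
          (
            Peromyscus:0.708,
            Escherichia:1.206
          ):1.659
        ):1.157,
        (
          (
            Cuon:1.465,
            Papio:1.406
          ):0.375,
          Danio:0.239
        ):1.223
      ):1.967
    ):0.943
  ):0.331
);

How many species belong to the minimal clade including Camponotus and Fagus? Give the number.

The MRCA of Camponotus and Fagus is the node subtending ((Fagus,Tsuga),((((Meles,((Neofelis,Ailuropoda),Camponotus)),Panthera),(Peromyscus,Escherichia)),((Cuon,Papio),Danio))).
That clade contains 12 terminal taxa: Ailuropoda, Camponotus, Cuon, Danio, Escherichia, Fagus, Meles, Neofelis, Panthera, Papio, Peromyscus, Tsuga.

12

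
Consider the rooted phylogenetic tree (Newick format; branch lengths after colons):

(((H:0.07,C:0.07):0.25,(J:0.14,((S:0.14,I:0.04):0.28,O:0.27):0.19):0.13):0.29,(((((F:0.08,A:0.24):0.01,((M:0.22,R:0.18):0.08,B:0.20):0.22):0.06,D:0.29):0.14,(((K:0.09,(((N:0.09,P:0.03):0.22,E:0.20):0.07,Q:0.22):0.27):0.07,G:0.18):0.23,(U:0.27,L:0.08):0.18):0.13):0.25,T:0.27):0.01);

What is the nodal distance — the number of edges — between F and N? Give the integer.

11

The MRCA of F and N is the node subtending ((((F,A),((M,R),B)),D),(((K,(((N,P),E),Q)),G),(U,L))).
From F up to that node: 4 branches. From N up to the same node: 7 branches. Total: 4 + 7 = 11.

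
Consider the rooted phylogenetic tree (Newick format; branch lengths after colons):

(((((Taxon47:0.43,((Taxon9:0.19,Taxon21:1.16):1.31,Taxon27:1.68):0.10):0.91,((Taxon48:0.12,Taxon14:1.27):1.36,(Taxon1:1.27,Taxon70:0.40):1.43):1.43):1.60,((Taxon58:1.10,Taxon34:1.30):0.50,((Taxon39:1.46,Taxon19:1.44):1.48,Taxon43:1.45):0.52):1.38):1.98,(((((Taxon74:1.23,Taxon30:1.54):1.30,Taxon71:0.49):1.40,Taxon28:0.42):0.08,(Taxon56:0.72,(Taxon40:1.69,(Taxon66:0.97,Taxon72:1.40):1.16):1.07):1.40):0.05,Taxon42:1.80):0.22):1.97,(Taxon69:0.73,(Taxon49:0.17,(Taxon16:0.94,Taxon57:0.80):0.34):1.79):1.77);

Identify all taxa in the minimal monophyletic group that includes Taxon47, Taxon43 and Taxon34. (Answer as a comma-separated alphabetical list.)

Taxon1, Taxon14, Taxon19, Taxon21, Taxon27, Taxon34, Taxon39, Taxon43, Taxon47, Taxon48, Taxon58, Taxon70, Taxon9

Tracing Taxon47: it sits inside (Taxon47,((Taxon9,Taxon21),Taxon27)).
Tracing Taxon43: it sits inside ((Taxon39,Taxon19),Taxon43).
Tracing Taxon34: it sits inside (Taxon58,Taxon34).
The smallest clade enclosing all 3 is (((Taxon47,((Taxon9,Taxon21),Taxon27)),((Taxon48,Taxon14),(Taxon1,Taxon70))),((Taxon58,Taxon34),((Taxon39,Taxon19),Taxon43))); the answer is its 13 terminal taxa in alphabetical order.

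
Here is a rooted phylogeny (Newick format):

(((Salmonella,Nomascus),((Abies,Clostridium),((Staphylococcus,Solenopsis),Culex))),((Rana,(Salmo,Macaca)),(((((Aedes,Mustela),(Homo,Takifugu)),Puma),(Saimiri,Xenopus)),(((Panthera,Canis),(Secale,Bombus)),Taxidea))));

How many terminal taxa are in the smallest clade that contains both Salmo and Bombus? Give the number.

15

The MRCA of Salmo and Bombus is the node subtending ((Rana,(Salmo,Macaca)),(((((Aedes,Mustela),(Homo,Takifugu)),Puma),(Saimiri,Xenopus)),(((Panthera,Canis),(Secale,Bombus)),Taxidea))).
That clade contains 15 terminal taxa: Aedes, Bombus, Canis, Homo, Macaca, Mustela, Panthera, Puma, Rana, Saimiri, Salmo, Secale, Takifugu, Taxidea, Xenopus.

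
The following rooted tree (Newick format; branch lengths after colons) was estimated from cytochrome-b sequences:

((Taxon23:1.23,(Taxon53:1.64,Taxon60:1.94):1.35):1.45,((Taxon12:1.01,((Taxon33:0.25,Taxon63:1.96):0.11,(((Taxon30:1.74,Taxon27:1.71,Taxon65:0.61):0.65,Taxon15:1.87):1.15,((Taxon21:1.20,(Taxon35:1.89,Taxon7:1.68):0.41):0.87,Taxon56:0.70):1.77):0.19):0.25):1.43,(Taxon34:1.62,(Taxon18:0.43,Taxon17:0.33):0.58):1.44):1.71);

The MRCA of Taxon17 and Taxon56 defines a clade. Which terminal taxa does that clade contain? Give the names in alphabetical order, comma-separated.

Taxon12, Taxon15, Taxon17, Taxon18, Taxon21, Taxon27, Taxon30, Taxon33, Taxon34, Taxon35, Taxon56, Taxon63, Taxon65, Taxon7

Tracing Taxon17: it sits inside (Taxon18,Taxon17).
Tracing Taxon56: it sits inside ((Taxon21,(Taxon35,Taxon7)),Taxon56).
The smallest clade enclosing both is ((Taxon12,((Taxon33,Taxon63),(((Taxon30,Taxon27,Taxon65),Taxon15),((Taxon21,(Taxon35,Taxon7)),Taxon56)))),(Taxon34,(Taxon18,Taxon17))); the answer is its 14 terminal taxa in alphabetical order.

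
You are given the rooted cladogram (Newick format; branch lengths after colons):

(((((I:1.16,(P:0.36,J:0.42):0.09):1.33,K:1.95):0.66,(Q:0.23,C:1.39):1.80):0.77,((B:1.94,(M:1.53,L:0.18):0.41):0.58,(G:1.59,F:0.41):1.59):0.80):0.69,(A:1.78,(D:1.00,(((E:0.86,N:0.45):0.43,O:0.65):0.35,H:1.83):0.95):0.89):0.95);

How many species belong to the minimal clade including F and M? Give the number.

5

The MRCA of F and M is the node subtending ((B,(M,L)),(G,F)).
That clade contains 5 terminal taxa: B, F, G, L, M.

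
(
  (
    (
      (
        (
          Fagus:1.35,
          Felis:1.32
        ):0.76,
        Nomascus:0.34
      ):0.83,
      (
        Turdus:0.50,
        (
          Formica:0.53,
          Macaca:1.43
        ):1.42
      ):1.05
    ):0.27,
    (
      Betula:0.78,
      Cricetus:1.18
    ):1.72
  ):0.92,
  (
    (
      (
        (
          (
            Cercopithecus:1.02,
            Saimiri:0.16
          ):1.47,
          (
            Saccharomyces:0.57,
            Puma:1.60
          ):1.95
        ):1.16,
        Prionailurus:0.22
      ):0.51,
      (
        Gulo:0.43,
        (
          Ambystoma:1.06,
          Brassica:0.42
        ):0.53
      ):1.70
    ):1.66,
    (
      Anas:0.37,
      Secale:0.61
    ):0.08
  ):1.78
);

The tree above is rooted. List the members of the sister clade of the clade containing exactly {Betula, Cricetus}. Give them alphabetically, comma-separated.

Fagus, Felis, Formica, Macaca, Nomascus, Turdus

The clade containing exactly {Betula, Cricetus} attaches to the tree at the node subtending ((((Fagus,Felis),Nomascus),(Turdus,(Formica,Macaca))),(Betula,Cricetus)).
The other lineage descending from that same node — the sister group — is (((Fagus,Felis),Nomascus),(Turdus,(Formica,Macaca))); its 6 tips in alphabetical order are the answer.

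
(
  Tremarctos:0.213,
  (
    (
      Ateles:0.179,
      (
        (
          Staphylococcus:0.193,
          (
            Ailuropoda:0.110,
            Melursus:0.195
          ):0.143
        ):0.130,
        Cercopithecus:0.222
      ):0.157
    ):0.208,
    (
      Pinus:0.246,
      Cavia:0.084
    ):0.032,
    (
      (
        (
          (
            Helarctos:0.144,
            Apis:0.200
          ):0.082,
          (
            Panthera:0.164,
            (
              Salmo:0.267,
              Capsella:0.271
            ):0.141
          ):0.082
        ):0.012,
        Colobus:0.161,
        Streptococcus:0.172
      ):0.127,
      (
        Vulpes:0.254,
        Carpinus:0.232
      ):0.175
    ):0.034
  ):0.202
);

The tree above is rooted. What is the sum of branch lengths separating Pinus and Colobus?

The path runs Pinus → … → MRCA → … → Colobus; the MRCA is the node subtending ((Ateles,((Staphylococcus,(Ailuropoda,Melursus)),Cercopithecus)),(Pinus,Cavia),((((Helarctos,Apis),(Panthera,(Salmo,Capsella))),Colobus,Streptococcus),(Vulpes,Carpinus))).
Branch lengths along that path: 0.246 + 0.032 + 0.034 + 0.127 + 0.161 = 0.600.

0.600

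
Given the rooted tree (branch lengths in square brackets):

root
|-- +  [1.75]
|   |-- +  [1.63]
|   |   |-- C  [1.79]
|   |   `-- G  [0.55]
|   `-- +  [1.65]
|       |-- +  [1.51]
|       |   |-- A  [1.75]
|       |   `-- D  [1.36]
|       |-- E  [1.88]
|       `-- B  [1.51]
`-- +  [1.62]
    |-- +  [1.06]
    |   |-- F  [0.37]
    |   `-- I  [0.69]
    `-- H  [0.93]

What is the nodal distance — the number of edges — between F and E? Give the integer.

6

The MRCA of F and E is the root of the tree.
From F up to that node: 3 branches. From E up to the same node: 3 branches. Total: 3 + 3 = 6.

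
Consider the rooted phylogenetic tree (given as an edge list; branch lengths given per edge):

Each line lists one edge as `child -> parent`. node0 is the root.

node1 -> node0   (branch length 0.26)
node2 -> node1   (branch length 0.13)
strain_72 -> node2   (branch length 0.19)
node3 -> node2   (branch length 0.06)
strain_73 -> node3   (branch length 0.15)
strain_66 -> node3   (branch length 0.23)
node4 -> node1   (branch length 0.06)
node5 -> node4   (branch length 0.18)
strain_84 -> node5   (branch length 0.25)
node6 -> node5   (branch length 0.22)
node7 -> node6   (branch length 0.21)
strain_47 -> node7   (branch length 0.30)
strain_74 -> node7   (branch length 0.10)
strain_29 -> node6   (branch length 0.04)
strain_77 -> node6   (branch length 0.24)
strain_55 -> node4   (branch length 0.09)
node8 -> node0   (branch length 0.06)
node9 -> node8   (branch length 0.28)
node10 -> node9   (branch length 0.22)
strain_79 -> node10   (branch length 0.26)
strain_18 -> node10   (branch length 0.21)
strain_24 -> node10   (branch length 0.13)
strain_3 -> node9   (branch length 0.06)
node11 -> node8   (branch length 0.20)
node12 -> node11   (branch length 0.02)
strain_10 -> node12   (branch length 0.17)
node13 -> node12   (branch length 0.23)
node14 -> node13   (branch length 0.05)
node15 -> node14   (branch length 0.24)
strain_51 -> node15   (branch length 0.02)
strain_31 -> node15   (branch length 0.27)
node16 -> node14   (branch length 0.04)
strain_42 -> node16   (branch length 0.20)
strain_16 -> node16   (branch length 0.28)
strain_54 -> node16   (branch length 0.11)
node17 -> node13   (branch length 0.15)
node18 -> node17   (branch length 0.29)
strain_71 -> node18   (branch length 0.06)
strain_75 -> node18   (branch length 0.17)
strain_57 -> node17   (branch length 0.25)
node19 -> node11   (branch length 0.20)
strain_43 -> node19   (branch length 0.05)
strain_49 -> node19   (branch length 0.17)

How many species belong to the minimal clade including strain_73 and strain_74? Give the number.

9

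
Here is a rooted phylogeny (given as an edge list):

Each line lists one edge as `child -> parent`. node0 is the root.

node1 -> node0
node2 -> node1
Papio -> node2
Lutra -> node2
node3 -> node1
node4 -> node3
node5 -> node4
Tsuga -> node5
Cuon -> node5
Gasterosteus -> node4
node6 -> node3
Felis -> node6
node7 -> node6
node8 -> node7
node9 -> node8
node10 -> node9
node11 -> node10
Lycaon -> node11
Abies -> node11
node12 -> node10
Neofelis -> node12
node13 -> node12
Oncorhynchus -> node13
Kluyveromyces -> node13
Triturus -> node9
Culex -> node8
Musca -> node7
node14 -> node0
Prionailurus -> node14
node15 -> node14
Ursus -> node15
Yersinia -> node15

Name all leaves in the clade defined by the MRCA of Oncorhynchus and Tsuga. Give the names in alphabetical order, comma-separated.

Abies, Culex, Cuon, Felis, Gasterosteus, Kluyveromyces, Lycaon, Musca, Neofelis, Oncorhynchus, Triturus, Tsuga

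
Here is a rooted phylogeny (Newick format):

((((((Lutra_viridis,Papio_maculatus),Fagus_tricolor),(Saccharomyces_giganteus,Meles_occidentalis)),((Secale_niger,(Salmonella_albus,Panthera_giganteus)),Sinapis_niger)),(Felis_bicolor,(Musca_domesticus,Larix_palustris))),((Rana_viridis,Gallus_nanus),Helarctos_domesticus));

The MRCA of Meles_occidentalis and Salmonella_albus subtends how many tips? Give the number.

9

The MRCA of Meles_occidentalis and Salmonella_albus is the node subtending ((((Lutra_viridis,Papio_maculatus),Fagus_tricolor),(Saccharomyces_giganteus,Meles_occidentalis)),((Secale_niger,(Salmonella_albus,Panthera_giganteus)),Sinapis_niger)).
That clade contains 9 terminal taxa: Fagus_tricolor, Lutra_viridis, Meles_occidentalis, Panthera_giganteus, Papio_maculatus, Saccharomyces_giganteus, Salmonella_albus, Secale_niger, Sinapis_niger.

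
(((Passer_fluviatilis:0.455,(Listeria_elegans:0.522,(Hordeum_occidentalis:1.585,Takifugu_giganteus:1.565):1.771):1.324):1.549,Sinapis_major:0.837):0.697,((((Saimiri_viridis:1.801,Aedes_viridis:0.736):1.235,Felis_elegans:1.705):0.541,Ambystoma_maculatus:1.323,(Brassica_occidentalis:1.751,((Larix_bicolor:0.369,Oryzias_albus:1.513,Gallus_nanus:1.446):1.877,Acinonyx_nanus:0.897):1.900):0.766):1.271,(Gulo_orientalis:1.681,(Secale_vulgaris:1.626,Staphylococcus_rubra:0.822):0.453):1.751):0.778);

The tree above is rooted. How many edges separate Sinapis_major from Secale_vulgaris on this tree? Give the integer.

6

The MRCA of Sinapis_major and Secale_vulgaris is the root of the tree.
From Sinapis_major up to that node: 2 branches. From Secale_vulgaris up to the same node: 4 branches. Total: 2 + 4 = 6.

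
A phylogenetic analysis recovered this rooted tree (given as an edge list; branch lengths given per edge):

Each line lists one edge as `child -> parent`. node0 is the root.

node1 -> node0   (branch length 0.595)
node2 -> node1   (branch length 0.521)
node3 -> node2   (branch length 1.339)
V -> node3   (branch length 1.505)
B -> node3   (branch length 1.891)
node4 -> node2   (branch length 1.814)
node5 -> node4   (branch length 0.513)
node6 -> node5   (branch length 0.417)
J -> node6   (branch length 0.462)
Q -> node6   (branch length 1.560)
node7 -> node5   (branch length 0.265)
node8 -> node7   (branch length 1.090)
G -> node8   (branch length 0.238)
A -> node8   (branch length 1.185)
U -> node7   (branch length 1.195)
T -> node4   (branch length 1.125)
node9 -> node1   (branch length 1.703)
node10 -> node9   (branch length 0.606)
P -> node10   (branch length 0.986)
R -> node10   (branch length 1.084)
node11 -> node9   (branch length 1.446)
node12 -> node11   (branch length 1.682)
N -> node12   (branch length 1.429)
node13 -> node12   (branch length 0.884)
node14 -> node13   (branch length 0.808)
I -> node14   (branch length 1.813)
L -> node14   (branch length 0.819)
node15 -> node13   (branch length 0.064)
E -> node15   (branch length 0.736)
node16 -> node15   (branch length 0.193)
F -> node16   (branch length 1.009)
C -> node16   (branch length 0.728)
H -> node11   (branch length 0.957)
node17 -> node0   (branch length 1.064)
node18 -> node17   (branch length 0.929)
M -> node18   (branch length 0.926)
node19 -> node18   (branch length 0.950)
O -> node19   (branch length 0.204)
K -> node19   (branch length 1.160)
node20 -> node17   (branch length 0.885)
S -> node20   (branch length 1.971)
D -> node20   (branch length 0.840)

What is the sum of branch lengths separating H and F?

4.789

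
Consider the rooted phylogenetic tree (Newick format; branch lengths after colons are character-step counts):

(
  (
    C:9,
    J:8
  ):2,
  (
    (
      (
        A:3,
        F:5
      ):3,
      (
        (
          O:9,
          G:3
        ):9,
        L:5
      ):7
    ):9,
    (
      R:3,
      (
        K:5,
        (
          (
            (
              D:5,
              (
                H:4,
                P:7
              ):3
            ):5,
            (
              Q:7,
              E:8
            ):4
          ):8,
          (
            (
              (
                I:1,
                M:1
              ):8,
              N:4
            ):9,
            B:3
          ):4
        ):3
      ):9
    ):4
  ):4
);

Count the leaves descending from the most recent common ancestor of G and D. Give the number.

16

The MRCA of G and D is the node subtending (((A,F),((O,G),L)),(R,(K,(((D,(H,P)),(Q,E)),(((I,M),N),B))))).
That clade contains 16 terminal taxa: A, B, D, E, F, G, H, I, K, L, M, N, O, P, Q, R.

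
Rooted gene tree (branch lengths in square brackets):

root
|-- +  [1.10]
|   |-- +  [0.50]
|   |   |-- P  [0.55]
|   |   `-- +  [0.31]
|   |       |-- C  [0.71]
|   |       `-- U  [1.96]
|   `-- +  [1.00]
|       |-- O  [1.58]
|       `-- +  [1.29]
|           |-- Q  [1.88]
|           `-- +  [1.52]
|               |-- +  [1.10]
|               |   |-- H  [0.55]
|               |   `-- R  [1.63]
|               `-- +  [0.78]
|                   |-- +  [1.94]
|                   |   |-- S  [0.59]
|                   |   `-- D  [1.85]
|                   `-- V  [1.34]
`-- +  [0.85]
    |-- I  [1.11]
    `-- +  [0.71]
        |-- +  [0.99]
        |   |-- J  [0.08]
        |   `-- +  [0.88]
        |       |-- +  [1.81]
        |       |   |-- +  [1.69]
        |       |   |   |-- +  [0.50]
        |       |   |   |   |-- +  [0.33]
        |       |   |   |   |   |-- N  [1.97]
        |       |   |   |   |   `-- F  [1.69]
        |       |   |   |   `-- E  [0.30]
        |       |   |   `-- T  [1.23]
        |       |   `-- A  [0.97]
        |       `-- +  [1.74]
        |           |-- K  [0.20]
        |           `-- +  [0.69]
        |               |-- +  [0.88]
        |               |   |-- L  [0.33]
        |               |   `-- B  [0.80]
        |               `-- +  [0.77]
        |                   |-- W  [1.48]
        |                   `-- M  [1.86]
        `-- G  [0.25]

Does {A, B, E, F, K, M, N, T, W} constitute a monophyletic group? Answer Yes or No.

The MRCA of the listed taxa subtends (((((N,F),E),T),A),(K,((L,B),(W,M)))).
That clade also contains L, which is not in the proposed group, so the group is not monophyletic.

No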